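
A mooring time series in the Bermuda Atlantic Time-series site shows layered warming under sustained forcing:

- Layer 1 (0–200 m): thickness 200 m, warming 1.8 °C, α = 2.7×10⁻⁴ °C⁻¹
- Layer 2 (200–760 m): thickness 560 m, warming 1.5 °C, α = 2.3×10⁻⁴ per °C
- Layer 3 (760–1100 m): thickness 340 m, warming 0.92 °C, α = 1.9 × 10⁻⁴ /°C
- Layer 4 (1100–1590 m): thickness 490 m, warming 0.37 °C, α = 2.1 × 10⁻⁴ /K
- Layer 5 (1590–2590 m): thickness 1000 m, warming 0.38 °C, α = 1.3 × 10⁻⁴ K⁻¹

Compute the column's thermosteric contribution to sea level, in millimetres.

about 440 mm

0–200 m: 1.8 × 200 × 2.7×10⁻⁴ = 0.09720 m
Layer 2: 1.5 × 560 × 2.3×10⁻⁴ = 0.19320 m
760–1100 m: 1.9×10⁻⁴ × 340 × 0.92 = 0.059432 m
Layer 4: 2.1×10⁻⁴ × 0.37 × 490 = 0.038073 m
1.3×10⁻⁴ × 0.38 × 1000 = 0.04940 m
Δh = 0.09720 + 0.19320 + 0.059432 + 0.038073 + 0.04940 = 0.437305 m ≈ 440 mm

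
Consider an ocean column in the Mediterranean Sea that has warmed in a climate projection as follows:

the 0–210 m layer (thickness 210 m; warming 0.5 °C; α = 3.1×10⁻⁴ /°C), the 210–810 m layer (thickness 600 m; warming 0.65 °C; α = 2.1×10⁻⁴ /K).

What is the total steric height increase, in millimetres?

3.1×10⁻⁴ × 210 × 0.5 = 0.03255 m
210–810 m: 2.1×10⁻⁴ × 0.65 × 600 = 0.08190 m
Δh = 0.03255 + 0.08190 = 0.11445 m ≈ 110 mm

110 mm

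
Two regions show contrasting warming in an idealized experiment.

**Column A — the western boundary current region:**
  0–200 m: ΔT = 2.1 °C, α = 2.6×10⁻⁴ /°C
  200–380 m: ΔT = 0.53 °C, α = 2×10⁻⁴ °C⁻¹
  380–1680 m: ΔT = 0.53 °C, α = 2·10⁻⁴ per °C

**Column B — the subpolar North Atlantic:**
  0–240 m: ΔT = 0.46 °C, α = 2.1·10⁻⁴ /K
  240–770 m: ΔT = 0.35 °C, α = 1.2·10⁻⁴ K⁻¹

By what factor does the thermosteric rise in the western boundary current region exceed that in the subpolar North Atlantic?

≈ 5.9×

A 2.1 × 2.6×10⁻⁴ × 200 = 0.10920 m
A Layer 2: 0.53 × 180 × 2×10⁻⁴ = 0.01908 m
A 380–1680 m: 2×10⁻⁴ × 0.53 × 1300 = 0.13780 m
A total: 0.26608 m
B Layer 1: 2.1×10⁻⁴ × 240 × 0.46 = 0.023184 m
B Layer 2: 1.2×10⁻⁴ × 0.35 × 530 = 0.02226 m
B total: 0.045444 m
Ratio: 0.26608 / 0.045444 ≈ 5.855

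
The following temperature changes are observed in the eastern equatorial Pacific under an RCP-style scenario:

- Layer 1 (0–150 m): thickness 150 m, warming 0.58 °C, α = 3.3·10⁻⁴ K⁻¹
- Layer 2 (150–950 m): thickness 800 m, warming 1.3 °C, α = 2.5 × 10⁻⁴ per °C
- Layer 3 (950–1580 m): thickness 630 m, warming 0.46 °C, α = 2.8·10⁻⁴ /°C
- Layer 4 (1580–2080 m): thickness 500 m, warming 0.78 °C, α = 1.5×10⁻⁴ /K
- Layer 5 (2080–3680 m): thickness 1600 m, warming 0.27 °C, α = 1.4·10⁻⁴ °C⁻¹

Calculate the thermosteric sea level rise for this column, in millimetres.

Layer 1: 0.58 × 3.3×10⁻⁴ × 150 = 0.02871 m
1.3 × 800 × 2.5×10⁻⁴ = 0.26000 m
Layer 3: 0.46 × 630 × 2.8×10⁻⁴ = 0.081144 m
1580–2080 m: 0.78 × 500 × 1.5×10⁻⁴ = 0.05850 m
Layer 5: 0.27 × 1600 × 1.4×10⁻⁴ = 0.06048 m
Δh = 0.02871 + 0.26000 + 0.081144 + 0.05850 + 0.06048 = 0.488834 m

489 mm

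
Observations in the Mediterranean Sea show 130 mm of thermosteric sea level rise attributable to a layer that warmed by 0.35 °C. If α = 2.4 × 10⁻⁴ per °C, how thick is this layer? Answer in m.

about 1550 m

H = Δh/(αΔT) = 0.13 / (2.4×10⁻⁴ × 0.35) ≈ 1548 m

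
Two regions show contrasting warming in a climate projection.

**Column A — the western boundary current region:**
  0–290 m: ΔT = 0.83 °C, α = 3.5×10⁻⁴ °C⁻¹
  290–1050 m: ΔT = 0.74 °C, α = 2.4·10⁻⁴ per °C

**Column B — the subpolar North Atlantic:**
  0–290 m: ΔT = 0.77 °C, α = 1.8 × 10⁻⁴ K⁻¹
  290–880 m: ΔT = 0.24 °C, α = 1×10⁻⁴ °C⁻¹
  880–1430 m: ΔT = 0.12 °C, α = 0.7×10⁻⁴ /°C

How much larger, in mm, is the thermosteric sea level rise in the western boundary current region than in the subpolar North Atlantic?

A 0–290 m: 3.5×10⁻⁴ × 0.83 × 290 = 0.084245 m
A Layer 2: 2.4×10⁻⁴ × 760 × 0.74 = 0.134976 m
A total: 0.219221 m
B Layer 1: 1.8×10⁻⁴ × 290 × 0.77 = 0.040194 m
B 1×10⁻⁴ × 0.24 × 590 = 0.01416 m
B 880–1430 m: 0.12 × 550 × 0.7×10⁻⁴ = 0.00462 m
B total: 0.058974 m
Difference: 0.219221 − 0.058974 = 0.160247 m

160 mm larger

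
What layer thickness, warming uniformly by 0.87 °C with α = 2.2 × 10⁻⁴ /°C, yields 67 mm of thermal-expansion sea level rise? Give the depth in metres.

H = Δh/(αΔT) = 0.067 / (2.2×10⁻⁴ × 0.87) ≈ 350.1 m

350 m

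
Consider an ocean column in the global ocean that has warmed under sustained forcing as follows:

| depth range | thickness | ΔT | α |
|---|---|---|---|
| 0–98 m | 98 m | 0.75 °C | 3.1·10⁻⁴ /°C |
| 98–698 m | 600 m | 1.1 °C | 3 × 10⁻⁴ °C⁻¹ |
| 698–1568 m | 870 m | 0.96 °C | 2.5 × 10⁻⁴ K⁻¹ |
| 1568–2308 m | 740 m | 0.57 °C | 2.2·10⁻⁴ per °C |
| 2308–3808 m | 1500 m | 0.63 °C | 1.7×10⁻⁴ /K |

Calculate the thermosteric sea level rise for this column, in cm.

3.1×10⁻⁴ × 98 × 0.75 = 0.022785 m
98–698 m: 3×10⁻⁴ × 600 × 1.1 = 0.19800 m
870 × 0.96 × 2.5×10⁻⁴ = 0.20880 m
Layer 4: 2.2×10⁻⁴ × 740 × 0.57 = 0.092796 m
2308–3808 m: 1.7×10⁻⁴ × 0.63 × 1500 = 0.16065 m
Δh = 0.022785 + 0.19800 + 0.20880 + 0.092796 + 0.16065 = 0.683031 m

Δh = 68.3 cm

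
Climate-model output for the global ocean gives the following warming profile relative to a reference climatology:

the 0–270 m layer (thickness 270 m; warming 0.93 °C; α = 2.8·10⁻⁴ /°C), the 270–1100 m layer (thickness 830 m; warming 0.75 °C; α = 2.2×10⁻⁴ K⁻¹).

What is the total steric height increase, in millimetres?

210 mm

Layer 1: 270 × 2.8×10⁻⁴ × 0.93 = 0.070308 m
2.2×10⁻⁴ × 830 × 0.75 = 0.13695 m
Δh = 0.070308 + 0.13695 = 0.207258 m ≈ 210 mm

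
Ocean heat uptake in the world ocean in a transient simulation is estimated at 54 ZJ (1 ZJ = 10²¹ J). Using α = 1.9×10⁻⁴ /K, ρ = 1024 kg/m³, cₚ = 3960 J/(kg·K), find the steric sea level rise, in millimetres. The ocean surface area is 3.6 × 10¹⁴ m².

7.03 mm

Per unit area: Q = 54×10²¹ / (3.6×10¹⁴) = 1.5×10⁸ J/m²
Δh = αQ/(ρcₚ) = 1.9×10⁻⁴ × 1.5×10⁸ / (1024 × 3960) ≈ 0.0070283 m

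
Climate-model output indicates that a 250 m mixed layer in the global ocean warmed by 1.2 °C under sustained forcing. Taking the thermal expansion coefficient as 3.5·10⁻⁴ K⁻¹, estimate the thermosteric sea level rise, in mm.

Δh = 105 mm

Δh = αΔT·H = 3.5×10⁻⁴ × 1.2 × 250 = 0.10500 m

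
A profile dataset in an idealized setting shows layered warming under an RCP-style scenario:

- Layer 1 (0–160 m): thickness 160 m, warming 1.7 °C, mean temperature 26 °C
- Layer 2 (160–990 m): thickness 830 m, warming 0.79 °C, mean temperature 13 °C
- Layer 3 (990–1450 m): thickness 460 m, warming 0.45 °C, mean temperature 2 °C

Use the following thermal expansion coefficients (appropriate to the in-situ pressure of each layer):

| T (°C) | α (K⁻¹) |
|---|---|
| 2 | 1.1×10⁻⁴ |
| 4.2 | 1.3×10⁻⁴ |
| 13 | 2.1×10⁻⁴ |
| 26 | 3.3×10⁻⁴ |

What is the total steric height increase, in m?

about 0.25 m

Layer 1 at 26 °C → α = 3.3×10⁻⁴ K⁻¹
Layer 2 at 13 °C → α = 2.1×10⁻⁴ K⁻¹
Layer 3 at 2 °C → α = 1.1×10⁻⁴ K⁻¹
0–160 m: 3.3×10⁻⁴ × 1.7 × 160 = 0.08976 m
2.1×10⁻⁴ × 830 × 0.79 = 0.137697 m
Layer 3: 460 × 0.45 × 1.1×10⁻⁴ = 0.02277 m
Δh = 0.08976 + 0.137697 + 0.02277 = 0.250227 m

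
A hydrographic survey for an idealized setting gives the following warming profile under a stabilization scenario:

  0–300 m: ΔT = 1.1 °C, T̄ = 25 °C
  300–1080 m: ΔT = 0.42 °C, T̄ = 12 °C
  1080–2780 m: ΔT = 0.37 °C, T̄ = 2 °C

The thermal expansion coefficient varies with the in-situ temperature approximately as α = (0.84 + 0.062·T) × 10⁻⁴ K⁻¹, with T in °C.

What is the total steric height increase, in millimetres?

190 mm of thermosteric rise

Layer 1: α = (0.84 + 0.062×25)×10⁻⁴ = 2.39×10⁻⁴ K⁻¹
Layer 2: α = (0.84 + 0.062×12)×10⁻⁴ = 1.584×10⁻⁴ K⁻¹
Layer 3: α = (0.84 + 0.062×2)×10⁻⁴ = 0.964×10⁻⁴ K⁻¹
0–300 m: 2.39×10⁻⁴ × 1.1 × 300 = 0.07887 m
Layer 2: 0.42 × 780 × 1.584×10⁻⁴ = 0.05189184 m
1080–2780 m: 0.964×10⁻⁴ × 0.37 × 1700 = 0.0606356 m
Δh = 0.07887 + 0.05189184 + 0.0606356 = 0.19139744 m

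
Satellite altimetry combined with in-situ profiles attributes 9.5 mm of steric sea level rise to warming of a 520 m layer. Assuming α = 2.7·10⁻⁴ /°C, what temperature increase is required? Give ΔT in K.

ΔT = Δh/(αH) = 0.0095 / (2.7×10⁻⁴ × 520) ≈ 0.06766 K

0.068 K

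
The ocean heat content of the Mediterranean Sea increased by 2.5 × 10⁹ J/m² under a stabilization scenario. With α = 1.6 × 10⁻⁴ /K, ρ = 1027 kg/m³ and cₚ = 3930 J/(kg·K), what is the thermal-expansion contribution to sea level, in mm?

Δh = αQ/(ρcₚ) = 1.6×10⁻⁴ × 2.5×10⁹ / (1027 × 3930) ≈ 0.099105 m

about 99.1 mm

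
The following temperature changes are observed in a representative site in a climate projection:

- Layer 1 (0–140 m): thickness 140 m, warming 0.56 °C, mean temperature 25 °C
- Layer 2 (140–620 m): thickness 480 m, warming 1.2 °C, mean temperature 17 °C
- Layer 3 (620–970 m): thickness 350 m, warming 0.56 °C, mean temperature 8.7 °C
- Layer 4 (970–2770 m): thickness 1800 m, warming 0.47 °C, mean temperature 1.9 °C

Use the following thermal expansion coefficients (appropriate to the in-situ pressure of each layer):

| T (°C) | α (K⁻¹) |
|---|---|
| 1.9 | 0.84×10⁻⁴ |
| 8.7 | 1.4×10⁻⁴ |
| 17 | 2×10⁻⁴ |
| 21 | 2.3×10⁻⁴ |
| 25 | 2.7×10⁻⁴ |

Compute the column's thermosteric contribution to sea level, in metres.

Δh = 0.235 m

Layer 1 at 25 °C → α = 2.7×10⁻⁴ K⁻¹
Layer 2 at 17 °C → α = 2×10⁻⁴ K⁻¹
Layer 3 at 8.7 °C → α = 1.4×10⁻⁴ K⁻¹
Layer 4 at 1.9 °C → α = 0.84×10⁻⁴ K⁻¹
2.7×10⁻⁴ × 0.56 × 140 = 0.021168 m
480 × 1.2 × 2×10⁻⁴ = 0.11520 m
350 × 0.56 × 1.4×10⁻⁴ = 0.02744 m
970–2770 m: 0.84×10⁻⁴ × 0.47 × 1800 = 0.071064 m
Δh = 0.021168 + 0.11520 + 0.02744 + 0.071064 = 0.234872 m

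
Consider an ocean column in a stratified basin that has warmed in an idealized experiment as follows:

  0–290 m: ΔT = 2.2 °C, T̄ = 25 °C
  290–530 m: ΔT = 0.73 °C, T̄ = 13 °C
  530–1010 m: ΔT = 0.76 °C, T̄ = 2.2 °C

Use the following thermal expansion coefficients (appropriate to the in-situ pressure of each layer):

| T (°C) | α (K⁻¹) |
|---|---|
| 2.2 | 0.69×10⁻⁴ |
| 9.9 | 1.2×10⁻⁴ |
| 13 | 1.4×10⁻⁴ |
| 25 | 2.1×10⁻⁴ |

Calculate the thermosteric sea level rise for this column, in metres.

0.18 m of thermosteric rise

Layer 1 at 25 °C → α = 2.1×10⁻⁴ K⁻¹
Layer 2 at 13 °C → α = 1.4×10⁻⁴ K⁻¹
Layer 3 at 2.2 °C → α = 0.69×10⁻⁴ K⁻¹
0–290 m: 2.2 × 2.1×10⁻⁴ × 290 = 0.13398 m
290–530 m: 0.73 × 240 × 1.4×10⁻⁴ = 0.024528 m
480 × 0.69×10⁻⁴ × 0.76 = 0.0251712 m
Δh = 0.13398 + 0.024528 + 0.0251712 = 0.1836792 m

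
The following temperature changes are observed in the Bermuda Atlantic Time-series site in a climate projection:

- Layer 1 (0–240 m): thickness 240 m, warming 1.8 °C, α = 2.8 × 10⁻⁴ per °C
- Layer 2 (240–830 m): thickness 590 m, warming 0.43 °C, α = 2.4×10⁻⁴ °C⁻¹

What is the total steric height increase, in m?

Layer 1: 2.8×10⁻⁴ × 1.8 × 240 = 0.12096 m
Layer 2: 590 × 2.4×10⁻⁴ × 0.43 = 0.060888 m
Δh = 0.12096 + 0.060888 = 0.181848 m ≈ 0.18 m

Δh = 0.18 m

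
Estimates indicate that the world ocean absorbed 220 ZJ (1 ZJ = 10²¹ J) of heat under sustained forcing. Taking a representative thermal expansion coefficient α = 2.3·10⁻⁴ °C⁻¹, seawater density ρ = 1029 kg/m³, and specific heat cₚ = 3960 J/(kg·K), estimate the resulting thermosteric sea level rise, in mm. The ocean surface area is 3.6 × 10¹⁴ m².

Per unit area: Q = 220×10²¹ / (3.6×10¹⁴) ≈ 6.111×10⁸ J/m²
Δh = αQ/(ρcₚ) = 2.3×10⁻⁴ × 6.111×10⁸ / (1029 × 3960) ≈ 0.034493 m

34 mm of thermosteric rise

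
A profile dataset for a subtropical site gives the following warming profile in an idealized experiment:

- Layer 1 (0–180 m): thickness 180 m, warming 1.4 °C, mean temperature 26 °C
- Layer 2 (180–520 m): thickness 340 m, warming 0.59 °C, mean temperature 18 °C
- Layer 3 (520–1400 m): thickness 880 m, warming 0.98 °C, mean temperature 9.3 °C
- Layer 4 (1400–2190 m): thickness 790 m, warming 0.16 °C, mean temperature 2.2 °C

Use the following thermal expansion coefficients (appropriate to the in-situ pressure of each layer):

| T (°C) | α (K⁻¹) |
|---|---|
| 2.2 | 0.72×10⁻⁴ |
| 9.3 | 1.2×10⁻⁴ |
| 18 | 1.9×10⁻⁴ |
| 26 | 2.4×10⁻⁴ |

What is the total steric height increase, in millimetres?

Layer 1 at 26 °C → α = 2.4×10⁻⁴ K⁻¹
Layer 2 at 18 °C → α = 1.9×10⁻⁴ K⁻¹
Layer 3 at 9.3 °C → α = 1.2×10⁻⁴ K⁻¹
Layer 4 at 2.2 °C → α = 0.72×10⁻⁴ K⁻¹
Layer 1: 1.4 × 180 × 2.4×10⁻⁴ = 0.06048 m
Layer 2: 340 × 1.9×10⁻⁴ × 0.59 = 0.038114 m
880 × 1.2×10⁻⁴ × 0.98 = 0.103488 m
0.72×10⁻⁴ × 790 × 0.16 = 0.0091008 m
Δh = 0.06048 + 0.038114 + 0.103488 + 0.0091008 = 0.2111828 m

Δh ≈ 211 mm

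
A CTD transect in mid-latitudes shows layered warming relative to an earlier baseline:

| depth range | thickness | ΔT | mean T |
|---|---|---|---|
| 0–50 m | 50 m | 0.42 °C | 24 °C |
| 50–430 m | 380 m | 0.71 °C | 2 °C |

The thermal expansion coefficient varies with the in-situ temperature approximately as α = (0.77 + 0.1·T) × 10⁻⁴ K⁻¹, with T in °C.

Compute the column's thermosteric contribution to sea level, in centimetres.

3.28 cm

Layer 1: α = (0.77 + 0.1×24)×10⁻⁴ = 3.17×10⁻⁴ K⁻¹
Layer 2: α = (0.77 + 0.1×2)×10⁻⁴ = 0.97×10⁻⁴ K⁻¹
Layer 1: 0.42 × 50 × 3.17×10⁻⁴ = 0.006657 m
Layer 2: 0.71 × 0.97×10⁻⁴ × 380 = 0.0261706 m
Δh = 0.006657 + 0.0261706 = 0.0328276 m ≈ 3.28 cm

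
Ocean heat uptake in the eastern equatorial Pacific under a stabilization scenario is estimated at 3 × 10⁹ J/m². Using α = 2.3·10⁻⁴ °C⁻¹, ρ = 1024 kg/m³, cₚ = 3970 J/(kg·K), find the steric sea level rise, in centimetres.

17.0 cm

Δh = αQ/(ρcₚ) = 2.3×10⁻⁴ × 3×10⁹ / (1024 × 3970) ≈ 0.16973 m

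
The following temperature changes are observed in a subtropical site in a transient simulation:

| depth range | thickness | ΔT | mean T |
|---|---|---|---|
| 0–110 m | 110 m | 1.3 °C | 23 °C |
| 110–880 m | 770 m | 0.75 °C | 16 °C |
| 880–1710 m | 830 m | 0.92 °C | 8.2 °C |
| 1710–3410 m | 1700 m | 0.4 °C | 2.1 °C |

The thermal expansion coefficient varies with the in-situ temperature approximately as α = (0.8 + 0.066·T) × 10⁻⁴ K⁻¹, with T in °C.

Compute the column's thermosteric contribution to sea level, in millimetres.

307 mm

Layer 1: α = (0.8 + 0.066×23)×10⁻⁴ = 2.318×10⁻⁴ K⁻¹
Layer 2: α = (0.8 + 0.066×16)×10⁻⁴ = 1.856×10⁻⁴ K⁻¹
Layer 3: α = (0.8 + 0.066×8.2)×10⁻⁴ = 1.3412×10⁻⁴ K⁻¹
Layer 4: α = (0.8 + 0.066×2.1)×10⁻⁴ = 0.9386×10⁻⁴ K⁻¹
0–110 m: 1.3 × 2.318×10⁻⁴ × 110 = 0.0331474 m
110–880 m: 1.856×10⁻⁴ × 0.75 × 770 = 0.107184 m
1.3412×10⁻⁴ × 830 × 0.92 = 0.102414032 m
1710–3410 m: 0.9386×10⁻⁴ × 1700 × 0.4 = 0.0638248 m
Δh = 0.0331474 + 0.107184 + 0.102414032 + 0.0638248 = 0.306570232 m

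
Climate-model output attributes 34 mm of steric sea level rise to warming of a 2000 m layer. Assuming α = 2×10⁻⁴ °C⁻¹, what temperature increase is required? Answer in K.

0.0850 K

ΔT = Δh/(αH) = 0.034 / (2×10⁻⁴ × 2000) = 0.08500 K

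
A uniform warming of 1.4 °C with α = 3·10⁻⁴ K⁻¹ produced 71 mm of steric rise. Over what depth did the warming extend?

H = Δh/(αΔT) = 0.071 / (3×10⁻⁴ × 1.4) ≈ 169.0 m

H ≈ 170 m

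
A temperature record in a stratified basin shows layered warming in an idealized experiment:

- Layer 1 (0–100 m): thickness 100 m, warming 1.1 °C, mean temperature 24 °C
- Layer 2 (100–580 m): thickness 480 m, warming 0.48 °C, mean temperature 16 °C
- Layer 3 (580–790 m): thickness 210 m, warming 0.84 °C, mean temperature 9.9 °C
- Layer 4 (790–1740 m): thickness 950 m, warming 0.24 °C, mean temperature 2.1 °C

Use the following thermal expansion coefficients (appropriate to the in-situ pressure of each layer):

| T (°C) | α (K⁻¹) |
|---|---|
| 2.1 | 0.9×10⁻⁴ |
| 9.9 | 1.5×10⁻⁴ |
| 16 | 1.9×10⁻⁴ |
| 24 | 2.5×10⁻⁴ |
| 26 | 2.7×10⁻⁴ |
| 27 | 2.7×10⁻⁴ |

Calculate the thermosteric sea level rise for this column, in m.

Layer 1 at 24 °C → α = 2.5×10⁻⁴ K⁻¹
Layer 2 at 16 °C → α = 1.9×10⁻⁴ K⁻¹
Layer 3 at 9.9 °C → α = 1.5×10⁻⁴ K⁻¹
Layer 4 at 2.1 °C → α = 0.9×10⁻⁴ K⁻¹
0–100 m: 2.5×10⁻⁴ × 1.1 × 100 = 0.02750 m
480 × 1.9×10⁻⁴ × 0.48 = 0.043776 m
Layer 3: 0.84 × 210 × 1.5×10⁻⁴ = 0.02646 m
0.9×10⁻⁴ × 0.24 × 950 = 0.02052 m
Δh = 0.02750 + 0.043776 + 0.02646 + 0.02052 = 0.118256 m

Δh ≈ 0.118 m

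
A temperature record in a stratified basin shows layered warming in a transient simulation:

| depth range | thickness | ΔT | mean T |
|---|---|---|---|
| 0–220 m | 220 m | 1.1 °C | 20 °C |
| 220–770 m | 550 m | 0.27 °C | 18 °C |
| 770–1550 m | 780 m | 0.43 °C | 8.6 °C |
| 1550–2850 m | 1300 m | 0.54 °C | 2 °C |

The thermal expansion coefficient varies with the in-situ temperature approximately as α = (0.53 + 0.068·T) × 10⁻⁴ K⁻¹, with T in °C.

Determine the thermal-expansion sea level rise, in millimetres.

156 mm of thermosteric rise

Layer 1: α = (0.53 + 0.068×20)×10⁻⁴ = 1.89×10⁻⁴ K⁻¹
Layer 2: α = (0.53 + 0.068×18)×10⁻⁴ = 1.754×10⁻⁴ K⁻¹
Layer 3: α = (0.53 + 0.068×8.6)×10⁻⁴ = 1.1148×10⁻⁴ K⁻¹
Layer 4: α = (0.53 + 0.068×2)×10⁻⁴ = 0.666×10⁻⁴ K⁻¹
1.1 × 1.89×10⁻⁴ × 220 = 0.045738 m
220–770 m: 550 × 0.27 × 1.754×10⁻⁴ = 0.0260469 m
1.1148×10⁻⁴ × 0.43 × 780 = 0.037390392 m
Layer 4: 0.54 × 1300 × 0.666×10⁻⁴ = 0.0467532 m
Δh = 0.045738 + 0.0260469 + 0.037390392 + 0.0467532 = 0.155928492 m ≈ 156 mm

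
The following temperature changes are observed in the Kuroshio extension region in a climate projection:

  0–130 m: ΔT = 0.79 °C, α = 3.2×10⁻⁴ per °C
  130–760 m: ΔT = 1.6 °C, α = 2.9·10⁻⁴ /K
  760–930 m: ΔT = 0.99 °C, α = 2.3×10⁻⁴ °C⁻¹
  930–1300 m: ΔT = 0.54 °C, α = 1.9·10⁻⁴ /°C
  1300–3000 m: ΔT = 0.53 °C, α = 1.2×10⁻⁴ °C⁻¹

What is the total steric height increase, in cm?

about 51 cm

Layer 1: 3.2×10⁻⁴ × 0.79 × 130 = 0.032864 m
130–760 m: 1.6 × 2.9×10⁻⁴ × 630 = 0.29232 m
Layer 3: 2.3×10⁻⁴ × 0.99 × 170 = 0.038709 m
Layer 4: 1.9×10⁻⁴ × 370 × 0.54 = 0.037962 m
Layer 5: 1.2×10⁻⁴ × 1700 × 0.53 = 0.10812 m
Δh = 0.032864 + 0.29232 + 0.038709 + 0.037962 + 0.10812 = 0.509975 m ≈ 51 cm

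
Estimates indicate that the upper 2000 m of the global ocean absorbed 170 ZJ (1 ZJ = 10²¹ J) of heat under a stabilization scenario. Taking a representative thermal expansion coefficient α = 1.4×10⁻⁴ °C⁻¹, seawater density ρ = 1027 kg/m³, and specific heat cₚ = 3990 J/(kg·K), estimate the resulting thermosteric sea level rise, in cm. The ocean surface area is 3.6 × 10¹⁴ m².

1.61 cm of thermosteric rise

Per unit area: Q = 170×10²¹ / (3.6×10¹⁴) ≈ 4.722×10⁸ J/m²
Δh = αQ/(ρcₚ) = 1.4×10⁻⁴ × 4.722×10⁸ / (1027 × 3990) ≈ 0.016133 m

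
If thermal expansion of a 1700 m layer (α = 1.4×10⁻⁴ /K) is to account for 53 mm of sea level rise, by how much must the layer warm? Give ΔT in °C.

ΔT = Δh/(αH) = 0.053 / (1.4×10⁻⁴ × 1700) ≈ 0.2227 °C

ΔT ≈ 0.223 °C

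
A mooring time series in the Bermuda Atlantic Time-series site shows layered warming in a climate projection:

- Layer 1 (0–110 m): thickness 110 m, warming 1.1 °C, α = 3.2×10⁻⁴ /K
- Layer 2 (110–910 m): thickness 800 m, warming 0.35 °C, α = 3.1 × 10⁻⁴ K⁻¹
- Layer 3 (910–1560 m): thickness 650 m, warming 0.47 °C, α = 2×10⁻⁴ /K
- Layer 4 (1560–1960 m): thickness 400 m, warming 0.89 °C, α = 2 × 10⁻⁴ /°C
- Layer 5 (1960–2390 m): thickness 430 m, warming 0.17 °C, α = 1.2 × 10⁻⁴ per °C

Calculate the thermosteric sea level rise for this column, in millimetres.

1.1 × 110 × 3.2×10⁻⁴ = 0.03872 m
110–910 m: 0.35 × 800 × 3.1×10⁻⁴ = 0.08680 m
2×10⁻⁴ × 0.47 × 650 = 0.06110 m
1560–1960 m: 0.89 × 400 × 2×10⁻⁴ = 0.07120 m
1.2×10⁻⁴ × 430 × 0.17 = 0.008772 m
Δh = 0.03872 + 0.08680 + 0.06110 + 0.07120 + 0.008772 = 0.266592 m

270 mm of thermosteric rise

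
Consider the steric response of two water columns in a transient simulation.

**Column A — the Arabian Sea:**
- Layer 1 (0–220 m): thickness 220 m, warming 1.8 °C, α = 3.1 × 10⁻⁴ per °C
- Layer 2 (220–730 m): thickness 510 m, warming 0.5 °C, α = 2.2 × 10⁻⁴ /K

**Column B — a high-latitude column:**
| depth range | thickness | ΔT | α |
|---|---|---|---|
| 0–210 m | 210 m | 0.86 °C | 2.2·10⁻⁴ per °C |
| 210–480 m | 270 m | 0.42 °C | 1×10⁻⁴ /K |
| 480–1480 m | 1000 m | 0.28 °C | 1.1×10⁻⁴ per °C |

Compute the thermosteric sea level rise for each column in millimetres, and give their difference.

A 0–220 m: 3.1×10⁻⁴ × 1.8 × 220 = 0.12276 m
A 220–730 m: 0.5 × 2.2×10⁻⁴ × 510 = 0.05610 m
A total: 0.17886 m
B 0–210 m: 0.86 × 2.2×10⁻⁴ × 210 = 0.039732 m
B 210–480 m: 1×10⁻⁴ × 0.42 × 270 = 0.01134 m
B 480–1480 m: 1.1×10⁻⁴ × 0.28 × 1000 = 0.03080 m
B total: 0.081872 m
Difference: 0.17886 − 0.081872 = 0.096988 m

Δh_A ≈ 179 mm, Δh_B ≈ 81.9 mm; difference ≈ 97.0 mm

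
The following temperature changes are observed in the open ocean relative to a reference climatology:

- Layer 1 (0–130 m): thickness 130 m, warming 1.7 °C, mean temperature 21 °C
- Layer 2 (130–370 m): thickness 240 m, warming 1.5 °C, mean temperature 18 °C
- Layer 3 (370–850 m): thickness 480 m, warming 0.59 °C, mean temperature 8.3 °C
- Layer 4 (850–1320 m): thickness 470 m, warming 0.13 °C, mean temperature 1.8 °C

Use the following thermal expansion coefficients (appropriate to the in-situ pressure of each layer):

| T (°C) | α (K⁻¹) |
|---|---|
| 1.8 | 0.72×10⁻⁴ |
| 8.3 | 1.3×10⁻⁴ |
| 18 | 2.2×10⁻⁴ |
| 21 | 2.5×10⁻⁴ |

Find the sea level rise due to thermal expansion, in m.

Layer 1 at 21 °C → α = 2.5×10⁻⁴ K⁻¹
Layer 2 at 18 °C → α = 2.2×10⁻⁴ K⁻¹
Layer 3 at 8.3 °C → α = 1.3×10⁻⁴ K⁻¹
Layer 4 at 1.8 °C → α = 0.72×10⁻⁴ K⁻¹
130 × 1.7 × 2.5×10⁻⁴ = 0.05525 m
Layer 2: 2.2×10⁻⁴ × 240 × 1.5 = 0.07920 m
Layer 3: 480 × 0.59 × 1.3×10⁻⁴ = 0.036816 m
0.72×10⁻⁴ × 0.13 × 470 = 0.0043992 m
Δh = 0.05525 + 0.07920 + 0.036816 + 0.0043992 = 0.1756652 m ≈ 0.176 m

Δh = 0.176 m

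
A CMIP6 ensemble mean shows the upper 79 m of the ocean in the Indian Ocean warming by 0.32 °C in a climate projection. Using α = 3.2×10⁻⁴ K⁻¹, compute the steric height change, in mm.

Δh = αΔT·H = 3.2×10⁻⁴ × 0.32 × 79 = 0.0080896 m

8.1 mm of thermosteric rise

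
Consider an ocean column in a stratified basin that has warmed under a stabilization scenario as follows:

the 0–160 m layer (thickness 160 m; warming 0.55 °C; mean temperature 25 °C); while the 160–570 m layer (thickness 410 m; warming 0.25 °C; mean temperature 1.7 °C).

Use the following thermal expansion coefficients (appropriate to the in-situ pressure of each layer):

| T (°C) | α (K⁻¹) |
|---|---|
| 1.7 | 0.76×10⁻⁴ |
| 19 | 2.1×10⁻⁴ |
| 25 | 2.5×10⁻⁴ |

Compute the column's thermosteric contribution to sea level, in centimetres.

3.0 cm of thermosteric rise

Layer 1 at 25 °C → α = 2.5×10⁻⁴ K⁻¹
Layer 2 at 1.7 °C → α = 0.76×10⁻⁴ K⁻¹
0–160 m: 0.55 × 2.5×10⁻⁴ × 160 = 0.02200 m
410 × 0.76×10⁻⁴ × 0.25 = 0.00779 m
Δh = 0.02200 + 0.00779 = 0.02979 m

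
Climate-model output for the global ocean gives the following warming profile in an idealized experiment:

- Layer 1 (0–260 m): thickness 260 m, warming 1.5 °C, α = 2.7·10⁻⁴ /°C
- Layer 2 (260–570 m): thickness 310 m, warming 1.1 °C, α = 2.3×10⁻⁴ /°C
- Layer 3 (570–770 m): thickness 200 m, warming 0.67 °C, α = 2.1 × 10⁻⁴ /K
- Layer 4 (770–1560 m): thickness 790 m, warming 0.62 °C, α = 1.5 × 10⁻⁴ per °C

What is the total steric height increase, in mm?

260 × 1.5 × 2.7×10⁻⁴ = 0.10530 m
260–570 m: 2.3×10⁻⁴ × 1.1 × 310 = 0.07843 m
200 × 2.1×10⁻⁴ × 0.67 = 0.02814 m
770–1560 m: 790 × 0.62 × 1.5×10⁻⁴ = 0.07347 m
Δh = 0.10530 + 0.07843 + 0.02814 + 0.07347 = 0.28534 m ≈ 285 mm

285 mm of thermosteric rise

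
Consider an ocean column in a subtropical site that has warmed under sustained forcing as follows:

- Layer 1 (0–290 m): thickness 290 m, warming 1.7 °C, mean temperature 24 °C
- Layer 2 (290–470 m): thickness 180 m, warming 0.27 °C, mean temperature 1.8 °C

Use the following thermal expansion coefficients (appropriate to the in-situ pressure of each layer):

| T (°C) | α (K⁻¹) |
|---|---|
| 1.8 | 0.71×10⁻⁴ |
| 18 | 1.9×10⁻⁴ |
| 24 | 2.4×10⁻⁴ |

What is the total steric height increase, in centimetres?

Layer 1 at 24 °C → α = 2.4×10⁻⁴ K⁻¹
Layer 2 at 1.8 °C → α = 0.71×10⁻⁴ K⁻¹
Layer 1: 1.7 × 2.4×10⁻⁴ × 290 = 0.11832 m
0.27 × 180 × 0.71×10⁻⁴ = 0.0034506 m
Δh = 0.11832 + 0.0034506 = 0.1217706 m ≈ 12.2 cm

about 12.2 cm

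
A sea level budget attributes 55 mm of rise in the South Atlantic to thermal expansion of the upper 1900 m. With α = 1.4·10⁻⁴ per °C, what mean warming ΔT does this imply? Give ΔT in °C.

ΔT = Δh/(αH) = 0.055 / (1.4×10⁻⁴ × 1900) ≈ 0.2068 °C

ΔT ≈ 0.21 °C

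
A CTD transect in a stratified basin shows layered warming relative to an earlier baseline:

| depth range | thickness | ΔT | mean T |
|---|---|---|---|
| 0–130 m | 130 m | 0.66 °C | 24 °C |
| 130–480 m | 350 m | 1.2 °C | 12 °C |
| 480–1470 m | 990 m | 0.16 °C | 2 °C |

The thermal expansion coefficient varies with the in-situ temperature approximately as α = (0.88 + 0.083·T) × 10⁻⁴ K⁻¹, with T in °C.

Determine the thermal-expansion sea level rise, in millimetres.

Layer 1: α = (0.88 + 0.083×24)×10⁻⁴ = 2.872×10⁻⁴ K⁻¹
Layer 2: α = (0.88 + 0.083×12)×10⁻⁴ = 1.876×10⁻⁴ K⁻¹
Layer 3: α = (0.88 + 0.083×2)×10⁻⁴ = 1.046×10⁻⁴ K⁻¹
Layer 1: 2.872×10⁻⁴ × 130 × 0.66 = 0.02464176 m
Layer 2: 1.876×10⁻⁴ × 1.2 × 350 = 0.078792 m
480–1470 m: 0.16 × 990 × 1.046×10⁻⁴ = 0.01656864 m
Δh = 0.02464176 + 0.078792 + 0.01656864 = 0.1200024 m ≈ 120 mm

120 mm of thermosteric rise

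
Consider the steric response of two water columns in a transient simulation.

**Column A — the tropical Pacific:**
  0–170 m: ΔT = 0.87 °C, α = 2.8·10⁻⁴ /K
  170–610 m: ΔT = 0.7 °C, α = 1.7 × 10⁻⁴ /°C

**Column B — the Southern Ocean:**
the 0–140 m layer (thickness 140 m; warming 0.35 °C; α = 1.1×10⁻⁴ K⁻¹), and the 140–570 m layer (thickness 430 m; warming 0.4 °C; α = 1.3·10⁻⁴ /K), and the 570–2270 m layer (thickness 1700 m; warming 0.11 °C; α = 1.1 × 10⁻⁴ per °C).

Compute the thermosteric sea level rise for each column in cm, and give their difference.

A 0–170 m: 0.87 × 170 × 2.8×10⁻⁴ = 0.041412 m
A 170–610 m: 440 × 1.7×10⁻⁴ × 0.7 = 0.05236 m
A total: 0.093772 m
B 1.1×10⁻⁴ × 140 × 0.35 = 0.00539 m
B 0.4 × 1.3×10⁻⁴ × 430 = 0.02236 m
B Layer 3: 1.1×10⁻⁴ × 1700 × 0.11 = 0.02057 m
B total: 0.04832 m
Difference: 0.093772 − 0.04832 = 0.045452 m

A: 9.38 cm; B: 4.83 cm; difference 4.55 cm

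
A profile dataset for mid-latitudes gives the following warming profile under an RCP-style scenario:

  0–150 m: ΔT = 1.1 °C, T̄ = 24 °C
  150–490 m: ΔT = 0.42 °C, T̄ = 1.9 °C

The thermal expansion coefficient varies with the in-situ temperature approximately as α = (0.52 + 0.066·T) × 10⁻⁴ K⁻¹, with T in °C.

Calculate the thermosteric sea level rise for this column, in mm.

Δh ≈ 44 mm

Layer 1: α = (0.52 + 0.066×24)×10⁻⁴ = 2.104×10⁻⁴ K⁻¹
Layer 2: α = (0.52 + 0.066×1.9)×10⁻⁴ = 0.6454×10⁻⁴ K⁻¹
0–150 m: 1.1 × 2.104×10⁻⁴ × 150 = 0.034716 m
0.42 × 340 × 0.6454×10⁻⁴ = 0.009216312 m
Δh = 0.034716 + 0.009216312 = 0.043932312 m ≈ 44 mm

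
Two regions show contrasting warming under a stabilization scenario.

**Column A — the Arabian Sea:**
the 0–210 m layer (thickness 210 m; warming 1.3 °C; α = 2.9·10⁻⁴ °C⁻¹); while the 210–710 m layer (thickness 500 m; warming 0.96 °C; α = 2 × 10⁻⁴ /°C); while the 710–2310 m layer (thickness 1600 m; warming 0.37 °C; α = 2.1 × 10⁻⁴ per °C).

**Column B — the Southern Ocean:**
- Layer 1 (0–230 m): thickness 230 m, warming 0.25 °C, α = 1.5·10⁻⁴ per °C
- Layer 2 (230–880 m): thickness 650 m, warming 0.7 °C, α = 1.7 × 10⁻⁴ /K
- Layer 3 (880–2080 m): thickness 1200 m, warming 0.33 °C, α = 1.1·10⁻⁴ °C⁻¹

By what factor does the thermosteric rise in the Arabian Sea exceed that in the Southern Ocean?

2.31

A Layer 1: 210 × 1.3 × 2.9×10⁻⁴ = 0.07917 m
A Layer 2: 500 × 2×10⁻⁴ × 0.96 = 0.09600 m
A 2.1×10⁻⁴ × 1600 × 0.37 = 0.12432 m
A total: 0.29949 m
B 0.25 × 1.5×10⁻⁴ × 230 = 0.008625 m
B 650 × 0.7 × 1.7×10⁻⁴ = 0.07735 m
B 880–2080 m: 1.1×10⁻⁴ × 0.33 × 1200 = 0.04356 m
B total: 0.129535 m
Ratio: 0.29949 / 0.129535 ≈ 2.312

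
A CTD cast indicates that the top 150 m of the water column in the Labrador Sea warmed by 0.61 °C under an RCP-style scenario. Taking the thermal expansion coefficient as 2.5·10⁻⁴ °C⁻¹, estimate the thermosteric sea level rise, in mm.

Δh = αΔT·H = 2.5×10⁻⁴ × 0.61 × 150 = 0.022875 m

22.9 mm of thermosteric rise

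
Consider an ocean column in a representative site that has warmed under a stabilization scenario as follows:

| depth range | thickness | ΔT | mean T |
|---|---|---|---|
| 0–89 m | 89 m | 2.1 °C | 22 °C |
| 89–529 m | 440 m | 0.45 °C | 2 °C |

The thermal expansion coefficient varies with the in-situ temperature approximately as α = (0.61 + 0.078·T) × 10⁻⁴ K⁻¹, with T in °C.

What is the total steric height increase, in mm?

Layer 1: α = (0.61 + 0.078×22)×10⁻⁴ = 2.326×10⁻⁴ K⁻¹
Layer 2: α = (0.61 + 0.078×2)×10⁻⁴ = 0.766×10⁻⁴ K⁻¹
Layer 1: 89 × 2.326×10⁻⁴ × 2.1 = 0.04347294 m
89–529 m: 0.45 × 440 × 0.766×10⁻⁴ = 0.0151668 m
Δh = 0.04347294 + 0.0151668 = 0.05863974 m

58.6 mm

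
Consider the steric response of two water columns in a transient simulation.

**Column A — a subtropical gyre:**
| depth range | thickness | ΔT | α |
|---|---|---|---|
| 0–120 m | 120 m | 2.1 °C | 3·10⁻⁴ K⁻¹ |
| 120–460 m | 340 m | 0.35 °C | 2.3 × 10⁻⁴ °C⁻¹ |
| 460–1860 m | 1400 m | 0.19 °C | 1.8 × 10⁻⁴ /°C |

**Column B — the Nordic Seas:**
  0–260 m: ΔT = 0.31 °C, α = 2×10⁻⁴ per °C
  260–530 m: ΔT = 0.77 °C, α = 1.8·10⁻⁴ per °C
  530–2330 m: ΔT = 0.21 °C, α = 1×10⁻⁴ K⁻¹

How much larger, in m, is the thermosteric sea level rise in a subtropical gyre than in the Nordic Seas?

0.0595 m larger

A Layer 1: 2.1 × 120 × 3×10⁻⁴ = 0.07560 m
A 0.35 × 340 × 2.3×10⁻⁴ = 0.02737 m
A 460–1860 m: 0.19 × 1400 × 1.8×10⁻⁴ = 0.04788 m
A total: 0.15085 m
B 2×10⁻⁴ × 260 × 0.31 = 0.01612 m
B 260–530 m: 0.77 × 1.8×10⁻⁴ × 270 = 0.037422 m
B Layer 3: 1800 × 1×10⁻⁴ × 0.21 = 0.03780 m
B total: 0.091342 m
Difference: 0.15085 − 0.091342 = 0.059508 m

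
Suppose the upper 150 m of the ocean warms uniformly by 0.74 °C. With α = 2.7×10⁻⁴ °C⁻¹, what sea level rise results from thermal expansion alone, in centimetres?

Δh = αΔT·H = 2.7×10⁻⁴ × 0.74 × 150 = 0.02997 m

Δh ≈ 3.00 cm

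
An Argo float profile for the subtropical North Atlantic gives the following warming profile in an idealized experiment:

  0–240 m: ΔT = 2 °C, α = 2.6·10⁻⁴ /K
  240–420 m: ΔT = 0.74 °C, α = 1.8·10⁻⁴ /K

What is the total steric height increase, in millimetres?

Δh = 149 mm

240 × 2 × 2.6×10⁻⁴ = 0.12480 m
Layer 2: 1.8×10⁻⁴ × 0.74 × 180 = 0.023976 m
Δh = 0.12480 + 0.023976 = 0.148776 m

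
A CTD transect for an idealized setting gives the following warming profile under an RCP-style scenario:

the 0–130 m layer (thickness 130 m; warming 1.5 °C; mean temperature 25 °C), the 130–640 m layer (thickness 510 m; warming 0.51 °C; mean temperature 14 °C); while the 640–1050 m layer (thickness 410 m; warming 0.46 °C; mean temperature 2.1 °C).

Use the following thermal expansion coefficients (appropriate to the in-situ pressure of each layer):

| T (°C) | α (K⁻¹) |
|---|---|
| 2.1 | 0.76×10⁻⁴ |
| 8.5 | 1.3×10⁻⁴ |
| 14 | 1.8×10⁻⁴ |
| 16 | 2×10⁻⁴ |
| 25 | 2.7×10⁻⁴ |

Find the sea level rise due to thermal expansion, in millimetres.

114 mm

Layer 1 at 25 °C → α = 2.7×10⁻⁴ K⁻¹
Layer 2 at 14 °C → α = 1.8×10⁻⁴ K⁻¹
Layer 3 at 2.1 °C → α = 0.76×10⁻⁴ K⁻¹
Layer 1: 2.7×10⁻⁴ × 130 × 1.5 = 0.05265 m
Layer 2: 0.51 × 510 × 1.8×10⁻⁴ = 0.046818 m
640–1050 m: 0.76×10⁻⁴ × 0.46 × 410 = 0.0143336 m
Δh = 0.05265 + 0.046818 + 0.0143336 = 0.1138016 m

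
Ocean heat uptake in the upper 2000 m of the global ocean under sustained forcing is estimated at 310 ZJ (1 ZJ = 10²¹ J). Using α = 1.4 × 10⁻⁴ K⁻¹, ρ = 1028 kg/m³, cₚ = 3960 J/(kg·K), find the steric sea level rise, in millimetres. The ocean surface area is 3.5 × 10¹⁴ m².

Per unit area: Q = 310×10²¹ / (3.5×10¹⁴) ≈ 8.857×10⁸ J/m²
Δh = αQ/(ρcₚ) = 1.4×10⁻⁴ × 8.857×10⁸ / (1028 × 3960) ≈ 0.03046 m

about 30.5 mm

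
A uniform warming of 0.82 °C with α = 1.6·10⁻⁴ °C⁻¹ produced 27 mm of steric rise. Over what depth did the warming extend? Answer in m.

H = Δh/(αΔT) = 0.027 / (1.6×10⁻⁴ × 0.82) ≈ 205.8 m

about 210 m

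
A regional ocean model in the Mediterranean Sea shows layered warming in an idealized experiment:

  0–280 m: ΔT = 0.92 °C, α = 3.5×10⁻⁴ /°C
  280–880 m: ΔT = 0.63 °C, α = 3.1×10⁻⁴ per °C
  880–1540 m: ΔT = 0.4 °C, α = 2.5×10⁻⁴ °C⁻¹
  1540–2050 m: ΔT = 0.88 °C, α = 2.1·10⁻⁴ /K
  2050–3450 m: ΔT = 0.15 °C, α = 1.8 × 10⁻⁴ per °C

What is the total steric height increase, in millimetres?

0–280 m: 280 × 3.5×10⁻⁴ × 0.92 = 0.09016 m
Layer 2: 3.1×10⁻⁴ × 0.63 × 600 = 0.11718 m
660 × 2.5×10⁻⁴ × 0.4 = 0.06600 m
1540–2050 m: 0.88 × 2.1×10⁻⁴ × 510 = 0.094248 m
1.8×10⁻⁴ × 1400 × 0.15 = 0.03780 m
Δh = 0.09016 + 0.11718 + 0.06600 + 0.094248 + 0.03780 = 0.405388 m

Δh ≈ 405 mm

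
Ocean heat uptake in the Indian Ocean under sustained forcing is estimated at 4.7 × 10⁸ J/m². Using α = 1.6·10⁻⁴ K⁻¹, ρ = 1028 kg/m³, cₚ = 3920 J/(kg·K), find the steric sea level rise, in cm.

Δh = αQ/(ρcₚ) = 1.6×10⁻⁴ × 4.7×10⁸ / (1028 × 3920) ≈ 0.018661 m

Δh ≈ 1.87 cm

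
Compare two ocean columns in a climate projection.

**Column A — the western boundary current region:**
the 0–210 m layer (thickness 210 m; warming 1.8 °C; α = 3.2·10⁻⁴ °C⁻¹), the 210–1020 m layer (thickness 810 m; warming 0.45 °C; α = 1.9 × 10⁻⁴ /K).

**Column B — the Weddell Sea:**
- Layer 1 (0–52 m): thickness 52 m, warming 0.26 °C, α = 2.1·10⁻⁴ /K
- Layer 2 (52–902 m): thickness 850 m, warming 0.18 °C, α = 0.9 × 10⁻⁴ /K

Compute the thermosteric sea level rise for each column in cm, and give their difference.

A 210 × 3.2×10⁻⁴ × 1.8 = 0.12096 m
A Layer 2: 1.9×10⁻⁴ × 810 × 0.45 = 0.069255 m
A total: 0.190215 m
B 52 × 2.1×10⁻⁴ × 0.26 = 0.0028392 m
B Layer 2: 850 × 0.9×10⁻⁴ × 0.18 = 0.01377 m
B total: 0.0166092 m
Difference: 0.190215 − 0.0166092 = 0.1736058 m

Δh_A ≈ 19.0 cm, Δh_B ≈ 1.66 cm; difference ≈ 17.4 cm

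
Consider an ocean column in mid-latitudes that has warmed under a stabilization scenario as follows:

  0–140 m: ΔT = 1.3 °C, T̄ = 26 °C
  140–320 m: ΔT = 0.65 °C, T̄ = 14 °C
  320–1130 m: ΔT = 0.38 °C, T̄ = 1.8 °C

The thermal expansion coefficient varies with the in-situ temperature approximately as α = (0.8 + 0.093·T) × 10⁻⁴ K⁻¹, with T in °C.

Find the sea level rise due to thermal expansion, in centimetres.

Layer 1: α = (0.8 + 0.093×26)×10⁻⁴ = 3.218×10⁻⁴ K⁻¹
Layer 2: α = (0.8 + 0.093×14)×10⁻⁴ = 2.102×10⁻⁴ K⁻¹
Layer 3: α = (0.8 + 0.093×1.8)×10⁻⁴ = 0.9674×10⁻⁴ K⁻¹
140 × 1.3 × 3.218×10⁻⁴ = 0.0585676 m
Layer 2: 180 × 0.65 × 2.102×10⁻⁴ = 0.0245934 m
Layer 3: 810 × 0.9674×10⁻⁴ × 0.38 = 0.029776572 m
Δh = 0.0585676 + 0.0245934 + 0.029776572 = 0.112937572 m

Δh ≈ 11.3 cm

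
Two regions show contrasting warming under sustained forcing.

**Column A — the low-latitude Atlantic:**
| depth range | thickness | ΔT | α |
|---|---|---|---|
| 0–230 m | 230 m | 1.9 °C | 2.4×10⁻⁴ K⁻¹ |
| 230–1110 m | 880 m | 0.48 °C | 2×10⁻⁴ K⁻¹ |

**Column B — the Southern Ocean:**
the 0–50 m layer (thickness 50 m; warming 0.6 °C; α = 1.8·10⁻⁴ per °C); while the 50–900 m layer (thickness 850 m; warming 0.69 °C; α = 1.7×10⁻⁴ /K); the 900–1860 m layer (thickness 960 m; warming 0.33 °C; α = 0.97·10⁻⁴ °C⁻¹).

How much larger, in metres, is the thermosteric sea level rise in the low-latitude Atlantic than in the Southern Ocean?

A Layer 1: 2.4×10⁻⁴ × 230 × 1.9 = 0.10488 m
A 880 × 0.48 × 2×10⁻⁴ = 0.08448 m
A total: 0.18936 m
B 0–50 m: 50 × 1.8×10⁻⁴ × 0.6 = 0.00540 m
B 0.69 × 850 × 1.7×10⁻⁴ = 0.099705 m
B 900–1860 m: 0.33 × 0.97×10⁻⁴ × 960 = 0.0307296 m
B total: 0.1358346 m
Difference: 0.18936 − 0.1358346 = 0.0535254 m

0.054 m larger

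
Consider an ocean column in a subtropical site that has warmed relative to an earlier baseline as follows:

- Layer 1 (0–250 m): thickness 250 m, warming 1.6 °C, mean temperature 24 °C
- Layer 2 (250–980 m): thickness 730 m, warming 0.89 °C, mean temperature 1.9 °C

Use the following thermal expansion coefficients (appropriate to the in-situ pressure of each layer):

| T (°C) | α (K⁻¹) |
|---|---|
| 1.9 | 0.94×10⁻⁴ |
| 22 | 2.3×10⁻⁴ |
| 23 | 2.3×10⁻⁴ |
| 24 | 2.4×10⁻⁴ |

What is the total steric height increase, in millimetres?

Δh ≈ 157 mm

Layer 1 at 24 °C → α = 2.4×10⁻⁴ K⁻¹
Layer 2 at 1.9 °C → α = 0.94×10⁻⁴ K⁻¹
250 × 1.6 × 2.4×10⁻⁴ = 0.09600 m
Layer 2: 0.89 × 0.94×10⁻⁴ × 730 = 0.0610718 m
Δh = 0.09600 + 0.0610718 = 0.1570718 m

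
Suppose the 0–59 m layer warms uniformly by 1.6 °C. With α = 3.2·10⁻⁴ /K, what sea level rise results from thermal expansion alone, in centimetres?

3.0 cm of thermosteric rise

Δh = αΔT·H = 3.2×10⁻⁴ × 1.6 × 59 = 0.030208 m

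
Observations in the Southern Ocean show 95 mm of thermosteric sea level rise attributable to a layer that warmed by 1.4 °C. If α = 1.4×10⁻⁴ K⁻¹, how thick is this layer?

H ≈ 485 m

H = Δh/(αΔT) = 0.095 / (1.4×10⁻⁴ × 1.4) ≈ 484.7 m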